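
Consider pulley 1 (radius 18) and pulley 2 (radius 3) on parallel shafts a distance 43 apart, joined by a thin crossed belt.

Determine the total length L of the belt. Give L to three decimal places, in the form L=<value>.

L=162.449

crossed belt: β = asin((r1+r2)/C) = asin(21/43) = 29.2336°
wrap1 = wrap2 = π + 2β = 238.4673°
tangent length = C·cosβ = 37.5233
L = (r1+r2)·wrap + 2·C·cosβ = 21·4.1620 + 2·37.5233 = 162.4495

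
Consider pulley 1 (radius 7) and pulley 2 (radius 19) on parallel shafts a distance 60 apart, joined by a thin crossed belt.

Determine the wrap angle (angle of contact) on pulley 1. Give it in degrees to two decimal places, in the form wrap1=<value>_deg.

wrap1=231.36_deg

crossed belt: β = asin((r1+r2)/C) = asin(26/60) = 25.6793°
wrap1 = wrap2 = π + 2β = 231.3586°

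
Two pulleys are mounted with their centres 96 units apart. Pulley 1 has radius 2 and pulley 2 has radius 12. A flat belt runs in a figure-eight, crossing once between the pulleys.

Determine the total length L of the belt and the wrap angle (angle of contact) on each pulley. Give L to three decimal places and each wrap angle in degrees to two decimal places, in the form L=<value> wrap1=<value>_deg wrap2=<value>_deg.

L=238.028 wrap1=196.77_deg wrap2=196.77_deg

crossed belt: β = asin((r1+r2)/C) = asin(14/96) = 8.3855°
wrap1 = wrap2 = π + 2β = 196.7711°
tangent length = C·cosβ = 94.9737
L = (r1+r2)·wrap + 2·C·cosβ = 14·3.4343 + 2·94.9737 = 238.0276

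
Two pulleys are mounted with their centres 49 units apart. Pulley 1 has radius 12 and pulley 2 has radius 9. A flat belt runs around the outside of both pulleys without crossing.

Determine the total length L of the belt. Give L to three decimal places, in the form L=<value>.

L=164.157

open belt: β = asin((r2−r1)/C) = asin(-3/49) = -3.5101°
wrap1 = π − 2β = 187.0202°
wrap2 = π + 2β = 172.9798°
tangent length = C·cosβ = 48.9081
L = r1·wrap1 + r2·wrap2 + 2·C·cosβ = 12·3.2641 + 9·3.0191 + 2·48.9081 = 164.1572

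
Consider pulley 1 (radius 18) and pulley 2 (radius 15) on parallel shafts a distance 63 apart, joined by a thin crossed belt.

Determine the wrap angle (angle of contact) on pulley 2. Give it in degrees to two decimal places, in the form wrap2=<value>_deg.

crossed belt: β = asin((r1+r2)/C) = asin(33/63) = 31.5881°
wrap1 = wrap2 = π + 2β = 243.1763°

wrap2=243.18_deg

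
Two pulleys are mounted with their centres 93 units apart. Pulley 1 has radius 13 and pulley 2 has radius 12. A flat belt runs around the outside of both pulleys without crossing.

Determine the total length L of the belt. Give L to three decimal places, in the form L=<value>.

open belt: β = asin((r2−r1)/C) = asin(-1/93) = -0.6161°
wrap1 = π − 2β = 181.2322°
wrap2 = π + 2β = 178.7678°
tangent length = C·cosβ = 92.9946
L = r1·wrap1 + r2·wrap2 + 2·C·cosβ = 13·3.1631 + 12·3.1201 + 2·92.9946 = 264.5506

L=264.551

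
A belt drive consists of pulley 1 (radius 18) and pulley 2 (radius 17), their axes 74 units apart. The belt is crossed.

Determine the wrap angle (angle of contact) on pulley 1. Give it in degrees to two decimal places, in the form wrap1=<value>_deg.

wrap1=236.45_deg

crossed belt: β = asin((r1+r2)/C) = asin(35/74) = 28.2275°
wrap1 = wrap2 = π + 2β = 236.4549°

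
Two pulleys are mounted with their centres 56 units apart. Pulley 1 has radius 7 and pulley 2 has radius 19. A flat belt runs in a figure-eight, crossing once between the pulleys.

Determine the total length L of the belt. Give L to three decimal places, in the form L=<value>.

crossed belt: β = asin((r1+r2)/C) = asin(26/56) = 27.6640°
wrap1 = wrap2 = π + 2β = 235.3280°
tangent length = C·cosβ = 49.5984
L = (r1+r2)·wrap + 2·C·cosβ = 26·4.1072 + 2·49.5984 = 205.9852

L=205.985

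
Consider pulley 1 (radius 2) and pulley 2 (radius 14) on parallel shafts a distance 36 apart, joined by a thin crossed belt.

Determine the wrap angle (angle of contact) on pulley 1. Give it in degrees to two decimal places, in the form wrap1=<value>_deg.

crossed belt: β = asin((r1+r2)/C) = asin(16/36) = 26.3878°
wrap1 = wrap2 = π + 2β = 232.7756°

wrap1=232.78_deg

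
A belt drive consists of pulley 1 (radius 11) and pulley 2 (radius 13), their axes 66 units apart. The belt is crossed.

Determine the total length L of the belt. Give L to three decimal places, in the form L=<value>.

crossed belt: β = asin((r1+r2)/C) = asin(24/66) = 21.3237°
wrap1 = wrap2 = π + 2β = 222.6474°
tangent length = C·cosβ = 61.4817
L = (r1+r2)·wrap + 2·C·cosβ = 24·3.8859 + 2·61.4817 = 216.2257

L=216.226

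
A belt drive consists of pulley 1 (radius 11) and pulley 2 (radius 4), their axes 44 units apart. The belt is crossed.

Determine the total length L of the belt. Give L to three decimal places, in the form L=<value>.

L=140.289

crossed belt: β = asin((r1+r2)/C) = asin(15/44) = 19.9323°
wrap1 = wrap2 = π + 2β = 219.8645°
tangent length = C·cosβ = 41.3642
L = (r1+r2)·wrap + 2·C·cosβ = 15·3.8374 + 2·41.3642 = 140.2889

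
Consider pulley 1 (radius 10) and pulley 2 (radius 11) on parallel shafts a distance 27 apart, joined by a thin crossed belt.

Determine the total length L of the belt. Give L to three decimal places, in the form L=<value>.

L=137.342

crossed belt: β = asin((r1+r2)/C) = asin(21/27) = 51.0576°
wrap1 = wrap2 = π + 2β = 282.1151°
tangent length = C·cosβ = 16.9706
L = (r1+r2)·wrap + 2·C·cosβ = 21·4.9238 + 2·16.9706 = 137.3417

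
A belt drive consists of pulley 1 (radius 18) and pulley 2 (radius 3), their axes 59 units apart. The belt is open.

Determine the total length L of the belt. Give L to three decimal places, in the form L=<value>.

L=187.808

open belt: β = asin((r2−r1)/C) = asin(-15/59) = -14.7284°
wrap1 = π − 2β = 209.4568°
wrap2 = π + 2β = 150.5432°
tangent length = C·cosβ = 57.0614
L = r1·wrap1 + r2·wrap2 + 2·C·cosβ = 18·3.6557 + 3·2.6275 + 2·57.0614 = 187.8080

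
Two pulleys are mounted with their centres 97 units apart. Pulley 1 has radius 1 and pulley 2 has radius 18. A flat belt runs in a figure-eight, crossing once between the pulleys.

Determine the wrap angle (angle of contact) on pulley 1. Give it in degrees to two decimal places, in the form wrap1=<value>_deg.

wrap1=202.59_deg

crossed belt: β = asin((r1+r2)/C) = asin(19/97) = 11.2959°
wrap1 = wrap2 = π + 2β = 202.5918°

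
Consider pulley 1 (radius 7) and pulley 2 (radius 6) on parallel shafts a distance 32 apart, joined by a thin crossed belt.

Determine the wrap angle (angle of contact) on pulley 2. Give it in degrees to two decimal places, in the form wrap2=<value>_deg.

crossed belt: β = asin((r1+r2)/C) = asin(13/32) = 23.9695°
wrap1 = wrap2 = π + 2β = 227.9390°

wrap2=227.94_deg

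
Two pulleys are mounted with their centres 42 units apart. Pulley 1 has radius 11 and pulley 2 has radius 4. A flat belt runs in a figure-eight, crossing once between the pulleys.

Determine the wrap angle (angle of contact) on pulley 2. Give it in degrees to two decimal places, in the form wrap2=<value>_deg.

wrap2=221.85_deg

crossed belt: β = asin((r1+r2)/C) = asin(15/42) = 20.9248°
wrap1 = wrap2 = π + 2β = 221.8497°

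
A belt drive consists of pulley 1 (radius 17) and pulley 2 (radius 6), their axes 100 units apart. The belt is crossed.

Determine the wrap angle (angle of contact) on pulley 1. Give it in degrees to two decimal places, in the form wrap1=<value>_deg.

crossed belt: β = asin((r1+r2)/C) = asin(23/100) = 13.2971°
wrap1 = wrap2 = π + 2β = 206.5941°

wrap1=206.59_deg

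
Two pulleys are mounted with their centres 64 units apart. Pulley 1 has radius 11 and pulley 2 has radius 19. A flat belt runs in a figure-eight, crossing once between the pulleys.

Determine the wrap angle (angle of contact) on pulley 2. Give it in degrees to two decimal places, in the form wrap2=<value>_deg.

wrap2=235.91_deg

crossed belt: β = asin((r1+r2)/C) = asin(30/64) = 27.9532°
wrap1 = wrap2 = π + 2β = 235.9064°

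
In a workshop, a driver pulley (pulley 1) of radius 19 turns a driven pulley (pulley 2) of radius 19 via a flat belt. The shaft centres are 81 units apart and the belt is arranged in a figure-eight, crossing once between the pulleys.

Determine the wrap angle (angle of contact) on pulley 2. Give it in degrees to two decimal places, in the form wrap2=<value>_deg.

wrap2=235.96_deg

crossed belt: β = asin((r1+r2)/C) = asin(38/81) = 27.9782°
wrap1 = wrap2 = π + 2β = 235.9564°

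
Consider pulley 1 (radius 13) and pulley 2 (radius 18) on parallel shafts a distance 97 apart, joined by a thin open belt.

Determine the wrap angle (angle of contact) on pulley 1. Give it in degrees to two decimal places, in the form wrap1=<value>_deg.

open belt: β = asin((r2−r1)/C) = asin(5/97) = 2.9547°
wrap1 = π − 2β = 174.0906°
wrap2 = π + 2β = 185.9094°

wrap1=174.09_deg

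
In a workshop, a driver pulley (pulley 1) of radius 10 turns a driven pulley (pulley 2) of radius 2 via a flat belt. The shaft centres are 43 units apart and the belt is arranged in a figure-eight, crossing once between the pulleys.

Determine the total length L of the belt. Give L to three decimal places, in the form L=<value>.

crossed belt: β = asin((r1+r2)/C) = asin(12/43) = 16.2047°
wrap1 = wrap2 = π + 2β = 212.4094°
tangent length = C·cosβ = 41.2916
L = (r1+r2)·wrap + 2·C·cosβ = 12·3.7072 + 2·41.2916 = 127.0702

L=127.070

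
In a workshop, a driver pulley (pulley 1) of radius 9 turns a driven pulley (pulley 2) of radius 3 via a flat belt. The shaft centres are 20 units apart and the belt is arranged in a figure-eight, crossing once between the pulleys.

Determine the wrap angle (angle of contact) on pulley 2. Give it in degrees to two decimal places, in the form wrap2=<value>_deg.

crossed belt: β = asin((r1+r2)/C) = asin(12/20) = 36.8699°
wrap1 = wrap2 = π + 2β = 253.7398°

wrap2=253.74_deg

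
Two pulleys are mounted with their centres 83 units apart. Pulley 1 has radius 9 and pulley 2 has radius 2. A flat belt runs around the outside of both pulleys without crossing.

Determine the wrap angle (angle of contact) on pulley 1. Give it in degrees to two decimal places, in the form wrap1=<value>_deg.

wrap1=189.68_deg

open belt: β = asin((r2−r1)/C) = asin(-7/83) = -4.8379°
wrap1 = π − 2β = 189.6758°
wrap2 = π + 2β = 170.3242°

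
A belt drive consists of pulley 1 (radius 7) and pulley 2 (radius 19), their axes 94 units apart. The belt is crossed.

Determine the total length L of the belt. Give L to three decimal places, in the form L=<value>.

L=276.920

crossed belt: β = asin((r1+r2)/C) = asin(26/94) = 16.0571°
wrap1 = wrap2 = π + 2β = 212.1143°
tangent length = C·cosβ = 90.3327
L = (r1+r2)·wrap + 2·C·cosβ = 26·3.7021 + 2·90.3327 = 276.9198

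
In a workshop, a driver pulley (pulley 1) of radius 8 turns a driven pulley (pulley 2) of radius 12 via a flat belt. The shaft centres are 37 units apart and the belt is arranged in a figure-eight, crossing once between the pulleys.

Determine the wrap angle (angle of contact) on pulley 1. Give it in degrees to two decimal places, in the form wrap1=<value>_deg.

crossed belt: β = asin((r1+r2)/C) = asin(20/37) = 32.7204°
wrap1 = wrap2 = π + 2β = 245.4409°

wrap1=245.44_deg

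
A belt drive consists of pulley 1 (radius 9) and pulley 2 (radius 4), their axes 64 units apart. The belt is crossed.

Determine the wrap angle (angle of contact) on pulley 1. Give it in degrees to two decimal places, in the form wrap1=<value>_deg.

wrap1=203.44_deg

crossed belt: β = asin((r1+r2)/C) = asin(13/64) = 11.7198°
wrap1 = wrap2 = π + 2β = 203.4395°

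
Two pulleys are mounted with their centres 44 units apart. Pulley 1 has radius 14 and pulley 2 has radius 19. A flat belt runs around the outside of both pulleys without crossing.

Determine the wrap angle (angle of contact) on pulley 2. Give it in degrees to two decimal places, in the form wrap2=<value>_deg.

open belt: β = asin((r2−r1)/C) = asin(5/44) = 6.5250°
wrap1 = π − 2β = 166.9500°
wrap2 = π + 2β = 193.0500°

wrap2=193.05_deg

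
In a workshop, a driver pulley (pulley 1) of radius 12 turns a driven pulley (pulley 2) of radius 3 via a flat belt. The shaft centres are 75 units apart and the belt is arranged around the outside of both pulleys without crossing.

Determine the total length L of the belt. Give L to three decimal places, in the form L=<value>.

open belt: β = asin((r2−r1)/C) = asin(-9/75) = -6.8921°
wrap1 = π − 2β = 193.7842°
wrap2 = π + 2β = 166.2158°
tangent length = C·cosβ = 74.4580
L = r1·wrap1 + r2·wrap2 + 2·C·cosβ = 12·3.3822 + 3·2.9010 + 2·74.4580 = 198.2052

L=198.205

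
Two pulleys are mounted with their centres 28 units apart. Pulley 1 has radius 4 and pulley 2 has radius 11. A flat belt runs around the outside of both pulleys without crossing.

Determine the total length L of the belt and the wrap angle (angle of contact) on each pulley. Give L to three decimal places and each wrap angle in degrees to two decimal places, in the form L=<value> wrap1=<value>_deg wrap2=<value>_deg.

open belt: β = asin((r2−r1)/C) = asin(7/28) = 14.4775°
wrap1 = π − 2β = 151.0450°
wrap2 = π + 2β = 208.9550°
tangent length = C·cosβ = 27.1109
L = r1·wrap1 + r2·wrap2 + 2·C·cosβ = 4·2.6362 + 11·3.6470 + 2·27.1109 = 104.8832

L=104.883 wrap1=151.04_deg wrap2=208.96_deg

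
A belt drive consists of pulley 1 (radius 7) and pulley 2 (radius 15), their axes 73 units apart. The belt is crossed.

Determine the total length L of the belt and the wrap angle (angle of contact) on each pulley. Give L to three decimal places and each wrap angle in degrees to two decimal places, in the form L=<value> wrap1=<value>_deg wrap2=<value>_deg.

crossed belt: β = asin((r1+r2)/C) = asin(22/73) = 17.5399°
wrap1 = wrap2 = π + 2β = 215.0798°
tangent length = C·cosβ = 69.6060
L = (r1+r2)·wrap + 2·C·cosβ = 22·3.7539 + 2·69.6060 = 221.7968

L=221.797 wrap1=215.08_deg wrap2=215.08_deg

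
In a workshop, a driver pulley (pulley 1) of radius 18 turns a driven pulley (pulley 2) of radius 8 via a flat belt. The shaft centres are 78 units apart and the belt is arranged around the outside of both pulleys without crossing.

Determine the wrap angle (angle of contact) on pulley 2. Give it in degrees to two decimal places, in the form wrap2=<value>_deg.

wrap2=165.27_deg

open belt: β = asin((r2−r1)/C) = asin(-10/78) = -7.3659°
wrap1 = π − 2β = 194.7318°
wrap2 = π + 2β = 165.2682°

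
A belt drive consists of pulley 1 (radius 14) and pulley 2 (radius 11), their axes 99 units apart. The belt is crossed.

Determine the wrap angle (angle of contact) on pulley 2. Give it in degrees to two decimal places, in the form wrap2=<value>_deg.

wrap2=209.25_deg

crossed belt: β = asin((r1+r2)/C) = asin(25/99) = 14.6270°
wrap1 = wrap2 = π + 2β = 209.2540°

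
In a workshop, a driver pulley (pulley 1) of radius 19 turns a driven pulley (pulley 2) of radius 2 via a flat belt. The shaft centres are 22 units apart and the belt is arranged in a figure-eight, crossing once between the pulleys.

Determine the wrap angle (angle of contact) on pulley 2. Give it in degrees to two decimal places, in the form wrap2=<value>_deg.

crossed belt: β = asin((r1+r2)/C) = asin(21/22) = 72.6586°
wrap1 = wrap2 = π + 2β = 325.3171°

wrap2=325.32_deg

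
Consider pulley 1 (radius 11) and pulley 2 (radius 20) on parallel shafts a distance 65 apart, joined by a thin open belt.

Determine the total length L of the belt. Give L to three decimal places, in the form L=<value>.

L=228.638

open belt: β = asin((r2−r1)/C) = asin(9/65) = 7.9588°
wrap1 = π − 2β = 164.0823°
wrap2 = π + 2β = 195.9177°
tangent length = C·cosβ = 64.3739
L = r1·wrap1 + r2·wrap2 + 2·C·cosβ = 11·2.8638 + 20·3.4194 + 2·64.3739 = 228.6375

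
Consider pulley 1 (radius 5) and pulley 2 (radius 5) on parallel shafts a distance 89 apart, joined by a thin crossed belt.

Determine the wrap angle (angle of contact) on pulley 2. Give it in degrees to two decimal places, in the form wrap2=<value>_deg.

wrap2=192.90_deg

crossed belt: β = asin((r1+r2)/C) = asin(10/89) = 6.4514°
wrap1 = wrap2 = π + 2β = 192.9027°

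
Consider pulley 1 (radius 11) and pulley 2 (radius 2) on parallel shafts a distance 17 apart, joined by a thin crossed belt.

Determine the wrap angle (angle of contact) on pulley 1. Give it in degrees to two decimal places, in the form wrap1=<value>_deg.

wrap1=279.76_deg

crossed belt: β = asin((r1+r2)/C) = asin(13/17) = 49.8808°
wrap1 = wrap2 = π + 2β = 279.7617°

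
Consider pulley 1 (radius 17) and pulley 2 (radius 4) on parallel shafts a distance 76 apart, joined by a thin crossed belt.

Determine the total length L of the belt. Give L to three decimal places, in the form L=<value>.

crossed belt: β = asin((r1+r2)/C) = asin(21/76) = 16.0404°
wrap1 = wrap2 = π + 2β = 212.0809°
tangent length = C·cosβ = 73.0411
L = (r1+r2)·wrap + 2·C·cosβ = 21·3.7015 + 2·73.0411 = 223.8139

L=223.814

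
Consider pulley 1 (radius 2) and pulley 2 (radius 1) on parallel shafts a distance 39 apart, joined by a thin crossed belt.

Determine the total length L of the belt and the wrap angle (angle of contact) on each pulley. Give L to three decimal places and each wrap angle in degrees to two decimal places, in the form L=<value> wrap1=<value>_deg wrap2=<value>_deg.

crossed belt: β = asin((r1+r2)/C) = asin(3/39) = 4.4117°
wrap1 = wrap2 = π + 2β = 188.8235°
tangent length = C·cosβ = 38.8844
L = (r1+r2)·wrap + 2·C·cosβ = 3·3.2956 + 2·38.8844 = 87.6557

L=87.656 wrap1=188.82_deg wrap2=188.82_deg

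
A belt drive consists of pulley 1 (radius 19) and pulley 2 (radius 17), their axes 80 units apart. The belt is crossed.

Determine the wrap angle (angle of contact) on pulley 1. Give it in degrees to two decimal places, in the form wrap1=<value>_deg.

wrap1=233.49_deg

crossed belt: β = asin((r1+r2)/C) = asin(36/80) = 26.7437°
wrap1 = wrap2 = π + 2β = 233.4874°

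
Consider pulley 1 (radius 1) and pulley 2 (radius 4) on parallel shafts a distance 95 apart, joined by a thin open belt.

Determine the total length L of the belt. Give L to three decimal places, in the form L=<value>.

L=205.803

open belt: β = asin((r2−r1)/C) = asin(3/95) = 1.8096°
wrap1 = π − 2β = 176.3807°
wrap2 = π + 2β = 183.6193°
tangent length = C·cosβ = 94.9526
L = r1·wrap1 + r2·wrap2 + 2·C·cosβ = 1·3.0784 + 4·3.2048 + 2·94.9526 = 205.8027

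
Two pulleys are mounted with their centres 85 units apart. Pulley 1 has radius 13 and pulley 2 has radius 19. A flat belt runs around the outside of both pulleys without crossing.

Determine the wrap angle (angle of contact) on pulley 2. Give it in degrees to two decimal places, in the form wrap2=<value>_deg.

open belt: β = asin((r2−r1)/C) = asin(6/85) = 4.0478°
wrap1 = π − 2β = 171.9045°
wrap2 = π + 2β = 188.0955°

wrap2=188.10_deg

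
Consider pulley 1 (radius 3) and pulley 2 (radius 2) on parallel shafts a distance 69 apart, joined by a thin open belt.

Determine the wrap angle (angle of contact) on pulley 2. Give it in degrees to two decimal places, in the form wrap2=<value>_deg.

wrap2=178.34_deg

open belt: β = asin((r2−r1)/C) = asin(-1/69) = -0.8304°
wrap1 = π − 2β = 181.6608°
wrap2 = π + 2β = 178.3392°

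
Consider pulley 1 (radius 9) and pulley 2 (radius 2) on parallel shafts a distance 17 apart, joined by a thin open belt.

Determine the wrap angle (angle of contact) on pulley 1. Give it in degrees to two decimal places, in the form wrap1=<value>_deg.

wrap1=228.63_deg

open belt: β = asin((r2−r1)/C) = asin(-7/17) = -24.3157°
wrap1 = π − 2β = 228.6315°
wrap2 = π + 2β = 131.3685°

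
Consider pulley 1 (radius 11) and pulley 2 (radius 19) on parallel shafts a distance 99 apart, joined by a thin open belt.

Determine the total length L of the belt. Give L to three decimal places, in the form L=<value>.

L=292.895

open belt: β = asin((r2−r1)/C) = asin(8/99) = 4.6350°
wrap1 = π − 2β = 170.7300°
wrap2 = π + 2β = 189.2700°
tangent length = C·cosβ = 98.6762
L = r1·wrap1 + r2·wrap2 + 2·C·cosβ = 11·2.9798 + 19·3.3034 + 2·98.6762 = 292.8946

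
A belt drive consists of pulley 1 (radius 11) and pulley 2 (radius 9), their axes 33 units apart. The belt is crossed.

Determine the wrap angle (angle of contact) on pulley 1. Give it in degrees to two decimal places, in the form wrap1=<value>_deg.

wrap1=254.61_deg

crossed belt: β = asin((r1+r2)/C) = asin(20/33) = 37.3052°
wrap1 = wrap2 = π + 2β = 254.6104°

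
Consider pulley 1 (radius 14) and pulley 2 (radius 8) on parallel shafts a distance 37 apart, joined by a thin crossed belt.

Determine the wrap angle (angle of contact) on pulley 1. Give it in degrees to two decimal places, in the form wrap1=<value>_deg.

wrap1=252.97_deg

crossed belt: β = asin((r1+r2)/C) = asin(22/37) = 36.4837°
wrap1 = wrap2 = π + 2β = 252.9675°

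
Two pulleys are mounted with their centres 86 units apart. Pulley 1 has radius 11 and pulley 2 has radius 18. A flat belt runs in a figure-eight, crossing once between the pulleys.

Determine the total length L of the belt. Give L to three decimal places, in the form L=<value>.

L=272.981

crossed belt: β = asin((r1+r2)/C) = asin(29/86) = 19.7069°
wrap1 = wrap2 = π + 2β = 219.4139°
tangent length = C·cosβ = 80.9630
L = (r1+r2)·wrap + 2·C·cosβ = 29·3.8295 + 2·80.9630 = 272.9813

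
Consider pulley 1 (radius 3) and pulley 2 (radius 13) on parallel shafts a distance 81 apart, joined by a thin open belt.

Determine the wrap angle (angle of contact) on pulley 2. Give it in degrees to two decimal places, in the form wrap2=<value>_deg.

wrap2=194.18_deg

open belt: β = asin((r2−r1)/C) = asin(10/81) = 7.0916°
wrap1 = π − 2β = 165.8167°
wrap2 = π + 2β = 194.1833°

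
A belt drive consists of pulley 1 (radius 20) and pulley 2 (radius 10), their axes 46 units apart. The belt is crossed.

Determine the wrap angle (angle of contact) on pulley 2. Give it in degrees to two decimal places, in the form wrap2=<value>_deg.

crossed belt: β = asin((r1+r2)/C) = asin(30/46) = 40.7057°
wrap1 = wrap2 = π + 2β = 261.4114°

wrap2=261.41_deg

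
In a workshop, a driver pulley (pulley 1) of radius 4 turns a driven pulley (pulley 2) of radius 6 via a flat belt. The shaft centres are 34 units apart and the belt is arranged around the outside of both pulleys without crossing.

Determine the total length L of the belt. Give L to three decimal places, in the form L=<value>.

L=99.534

open belt: β = asin((r2−r1)/C) = asin(2/34) = 3.3723°
wrap1 = π − 2β = 173.2554°
wrap2 = π + 2β = 186.7446°
tangent length = C·cosβ = 33.9411
L = r1·wrap1 + r2·wrap2 + 2·C·cosβ = 4·3.0239 + 6·3.2593 + 2·33.9411 = 99.5336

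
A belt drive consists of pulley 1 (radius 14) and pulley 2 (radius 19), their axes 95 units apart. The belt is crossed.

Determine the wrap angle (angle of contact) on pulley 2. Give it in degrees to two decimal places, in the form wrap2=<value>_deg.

wrap2=220.65_deg

crossed belt: β = asin((r1+r2)/C) = asin(33/95) = 20.3264°
wrap1 = wrap2 = π + 2β = 220.6529°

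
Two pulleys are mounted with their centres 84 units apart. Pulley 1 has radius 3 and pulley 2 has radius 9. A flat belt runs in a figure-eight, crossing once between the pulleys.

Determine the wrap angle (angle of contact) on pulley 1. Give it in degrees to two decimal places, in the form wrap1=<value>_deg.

wrap1=196.43_deg

crossed belt: β = asin((r1+r2)/C) = asin(12/84) = 8.2132°
wrap1 = wrap2 = π + 2β = 196.4264°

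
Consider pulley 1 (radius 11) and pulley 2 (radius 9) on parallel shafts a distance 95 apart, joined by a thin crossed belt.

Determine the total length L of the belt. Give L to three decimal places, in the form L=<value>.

L=257.058

crossed belt: β = asin((r1+r2)/C) = asin(20/95) = 12.1532°
wrap1 = wrap2 = π + 2β = 204.3064°
tangent length = C·cosβ = 92.8709
L = (r1+r2)·wrap + 2·C·cosβ = 20·3.5658 + 2·92.8709 = 257.0581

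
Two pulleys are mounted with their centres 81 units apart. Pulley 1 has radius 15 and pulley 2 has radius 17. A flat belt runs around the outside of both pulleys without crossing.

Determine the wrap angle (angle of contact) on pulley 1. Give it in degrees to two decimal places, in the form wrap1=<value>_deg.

open belt: β = asin((r2−r1)/C) = asin(2/81) = 1.4149°
wrap1 = π − 2β = 177.1703°
wrap2 = π + 2β = 182.8297°

wrap1=177.17_deg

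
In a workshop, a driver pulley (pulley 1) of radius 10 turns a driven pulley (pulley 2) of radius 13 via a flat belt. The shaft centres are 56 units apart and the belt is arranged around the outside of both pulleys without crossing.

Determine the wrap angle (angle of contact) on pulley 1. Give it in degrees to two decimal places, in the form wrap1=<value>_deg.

open belt: β = asin((r2−r1)/C) = asin(3/56) = 3.0709°
wrap1 = π − 2β = 173.8582°
wrap2 = π + 2β = 186.1418°

wrap1=173.86_deg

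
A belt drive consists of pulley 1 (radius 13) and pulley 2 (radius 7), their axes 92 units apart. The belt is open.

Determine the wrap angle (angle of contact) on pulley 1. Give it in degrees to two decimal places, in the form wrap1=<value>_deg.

wrap1=187.48_deg

open belt: β = asin((r2−r1)/C) = asin(-6/92) = -3.7393°
wrap1 = π − 2β = 187.4787°
wrap2 = π + 2β = 172.5213°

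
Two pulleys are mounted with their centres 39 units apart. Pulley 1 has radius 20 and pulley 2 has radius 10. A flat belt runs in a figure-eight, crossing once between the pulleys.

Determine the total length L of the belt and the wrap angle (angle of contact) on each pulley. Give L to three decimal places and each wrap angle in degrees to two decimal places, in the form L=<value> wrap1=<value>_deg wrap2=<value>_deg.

L=196.746 wrap1=280.57_deg wrap2=280.57_deg

crossed belt: β = asin((r1+r2)/C) = asin(30/39) = 50.2849°
wrap1 = wrap2 = π + 2β = 280.5697°
tangent length = C·cosβ = 24.9199
L = (r1+r2)·wrap + 2·C·cosβ = 30·4.8969 + 2·24.9199 = 196.7457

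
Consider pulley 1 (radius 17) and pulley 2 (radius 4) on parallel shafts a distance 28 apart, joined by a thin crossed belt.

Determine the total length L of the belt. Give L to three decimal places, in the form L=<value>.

crossed belt: β = asin((r1+r2)/C) = asin(21/28) = 48.5904°
wrap1 = wrap2 = π + 2β = 277.1808°
tangent length = C·cosβ = 18.5203
L = (r1+r2)·wrap + 2·C·cosβ = 21·4.8377 + 2·18.5203 = 138.6326

L=138.633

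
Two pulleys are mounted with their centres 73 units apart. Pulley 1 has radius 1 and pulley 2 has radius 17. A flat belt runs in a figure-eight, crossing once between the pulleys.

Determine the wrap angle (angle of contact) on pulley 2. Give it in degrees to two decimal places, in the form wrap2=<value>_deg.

crossed belt: β = asin((r1+r2)/C) = asin(18/73) = 14.2750°
wrap1 = wrap2 = π + 2β = 208.5499°

wrap2=208.55_deg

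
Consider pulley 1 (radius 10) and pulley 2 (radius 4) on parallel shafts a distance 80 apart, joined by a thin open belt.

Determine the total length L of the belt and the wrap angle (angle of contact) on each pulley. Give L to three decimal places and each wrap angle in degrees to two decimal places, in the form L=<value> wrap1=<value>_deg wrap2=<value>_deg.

open belt: β = asin((r2−r1)/C) = asin(-6/80) = -4.3012°
wrap1 = π − 2β = 188.6024°
wrap2 = π + 2β = 171.3976°
tangent length = C·cosβ = 79.7747
L = r1·wrap1 + r2·wrap2 + 2·C·cosβ = 10·3.2917 + 4·2.9915 + 2·79.7747 = 204.4325

L=204.433 wrap1=188.60_deg wrap2=171.40_deg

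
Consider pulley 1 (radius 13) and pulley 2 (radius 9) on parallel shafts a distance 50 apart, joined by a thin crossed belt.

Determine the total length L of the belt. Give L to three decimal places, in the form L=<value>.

crossed belt: β = asin((r1+r2)/C) = asin(22/50) = 26.1039°
wrap1 = wrap2 = π + 2β = 232.2078°
tangent length = C·cosβ = 44.8999
L = (r1+r2)·wrap + 2·C·cosβ = 22·4.0528 + 2·44.8999 = 178.9612

L=178.961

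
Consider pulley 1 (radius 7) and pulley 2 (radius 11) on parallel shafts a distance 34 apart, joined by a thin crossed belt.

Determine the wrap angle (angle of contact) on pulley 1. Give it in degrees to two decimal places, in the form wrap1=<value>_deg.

wrap1=243.93_deg

crossed belt: β = asin((r1+r2)/C) = asin(18/34) = 31.9657°
wrap1 = wrap2 = π + 2β = 243.9314°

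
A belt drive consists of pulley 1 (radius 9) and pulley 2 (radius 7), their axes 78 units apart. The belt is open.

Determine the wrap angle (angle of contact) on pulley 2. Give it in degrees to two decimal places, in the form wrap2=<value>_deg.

open belt: β = asin((r2−r1)/C) = asin(-2/78) = -1.4693°
wrap1 = π − 2β = 182.9386°
wrap2 = π + 2β = 177.0614°

wrap2=177.06_deg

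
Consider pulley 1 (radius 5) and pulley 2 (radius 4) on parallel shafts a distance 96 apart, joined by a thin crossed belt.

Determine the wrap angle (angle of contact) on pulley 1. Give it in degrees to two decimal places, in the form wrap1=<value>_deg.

crossed belt: β = asin((r1+r2)/C) = asin(9/96) = 5.3794°
wrap1 = wrap2 = π + 2β = 190.7588°

wrap1=190.76_deg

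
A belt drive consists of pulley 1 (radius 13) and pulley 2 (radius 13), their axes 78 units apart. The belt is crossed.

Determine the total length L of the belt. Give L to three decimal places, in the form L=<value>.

L=246.431

crossed belt: β = asin((r1+r2)/C) = asin(26/78) = 19.4712°
wrap1 = wrap2 = π + 2β = 218.9424°
tangent length = C·cosβ = 73.5391
L = (r1+r2)·wrap + 2·C·cosβ = 26·3.8213 + 2·73.5391 = 246.4311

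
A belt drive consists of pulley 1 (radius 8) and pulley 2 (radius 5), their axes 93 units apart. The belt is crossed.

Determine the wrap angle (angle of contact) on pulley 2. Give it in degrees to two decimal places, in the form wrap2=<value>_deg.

crossed belt: β = asin((r1+r2)/C) = asin(13/93) = 8.0354°
wrap1 = wrap2 = π + 2β = 196.0708°

wrap2=196.07_deg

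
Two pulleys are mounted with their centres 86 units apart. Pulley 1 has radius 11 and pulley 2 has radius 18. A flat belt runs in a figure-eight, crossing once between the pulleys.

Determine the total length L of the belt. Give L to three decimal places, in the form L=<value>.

crossed belt: β = asin((r1+r2)/C) = asin(29/86) = 19.7069°
wrap1 = wrap2 = π + 2β = 219.4139°
tangent length = C·cosβ = 80.9630
L = (r1+r2)·wrap + 2·C·cosβ = 29·3.8295 + 2·80.9630 = 272.9813

L=272.981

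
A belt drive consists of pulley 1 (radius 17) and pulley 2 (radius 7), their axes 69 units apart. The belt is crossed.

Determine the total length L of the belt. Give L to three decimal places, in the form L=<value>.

crossed belt: β = asin((r1+r2)/C) = asin(24/69) = 20.3544°
wrap1 = wrap2 = π + 2β = 220.7088°
tangent length = C·cosβ = 64.6916
L = (r1+r2)·wrap + 2·C·cosβ = 24·3.8521 + 2·64.6916 = 221.8334

L=221.833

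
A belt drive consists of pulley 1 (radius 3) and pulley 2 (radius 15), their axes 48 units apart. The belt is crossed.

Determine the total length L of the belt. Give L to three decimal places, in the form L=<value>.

L=159.381

crossed belt: β = asin((r1+r2)/C) = asin(18/48) = 22.0243°
wrap1 = wrap2 = π + 2β = 224.0486°
tangent length = C·cosβ = 44.4972
L = (r1+r2)·wrap + 2·C·cosβ = 18·3.9104 + 2·44.4972 = 159.3813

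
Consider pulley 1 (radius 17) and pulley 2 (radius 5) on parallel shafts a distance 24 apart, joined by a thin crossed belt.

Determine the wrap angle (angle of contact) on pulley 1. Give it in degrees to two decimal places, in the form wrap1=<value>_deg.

wrap1=312.89_deg

crossed belt: β = asin((r1+r2)/C) = asin(22/24) = 66.4435°
wrap1 = wrap2 = π + 2β = 312.8871°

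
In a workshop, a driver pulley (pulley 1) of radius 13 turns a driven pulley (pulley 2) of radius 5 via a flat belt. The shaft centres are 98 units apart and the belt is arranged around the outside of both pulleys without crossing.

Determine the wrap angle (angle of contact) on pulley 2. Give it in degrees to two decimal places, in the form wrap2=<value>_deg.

open belt: β = asin((r2−r1)/C) = asin(-8/98) = -4.6824°
wrap1 = π − 2β = 189.3648°
wrap2 = π + 2β = 170.6352°

wrap2=170.64_deg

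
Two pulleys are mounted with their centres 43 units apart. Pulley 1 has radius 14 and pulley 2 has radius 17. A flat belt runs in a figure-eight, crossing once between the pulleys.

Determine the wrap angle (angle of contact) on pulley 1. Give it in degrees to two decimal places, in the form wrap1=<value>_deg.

wrap1=272.26_deg

crossed belt: β = asin((r1+r2)/C) = asin(31/43) = 46.1313°
wrap1 = wrap2 = π + 2β = 272.2627°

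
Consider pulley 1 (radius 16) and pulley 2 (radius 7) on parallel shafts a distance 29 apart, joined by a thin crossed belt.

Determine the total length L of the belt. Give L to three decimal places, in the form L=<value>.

L=149.714

crossed belt: β = asin((r1+r2)/C) = asin(23/29) = 52.4765°
wrap1 = wrap2 = π + 2β = 284.9530°
tangent length = C·cosβ = 17.6635
L = (r1+r2)·wrap + 2·C·cosβ = 23·4.9734 + 2·17.6635 = 149.7145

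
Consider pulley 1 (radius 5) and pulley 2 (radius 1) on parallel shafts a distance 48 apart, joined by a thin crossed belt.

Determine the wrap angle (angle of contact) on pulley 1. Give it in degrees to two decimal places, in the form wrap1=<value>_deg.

wrap1=194.36_deg

crossed belt: β = asin((r1+r2)/C) = asin(6/48) = 7.1808°
wrap1 = wrap2 = π + 2β = 194.3615°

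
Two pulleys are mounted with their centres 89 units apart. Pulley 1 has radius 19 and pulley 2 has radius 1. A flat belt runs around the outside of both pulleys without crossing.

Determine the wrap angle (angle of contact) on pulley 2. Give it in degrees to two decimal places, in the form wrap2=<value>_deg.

wrap2=156.66_deg

open belt: β = asin((r2−r1)/C) = asin(-18/89) = -11.6684°
wrap1 = π − 2β = 203.3368°
wrap2 = π + 2β = 156.6632°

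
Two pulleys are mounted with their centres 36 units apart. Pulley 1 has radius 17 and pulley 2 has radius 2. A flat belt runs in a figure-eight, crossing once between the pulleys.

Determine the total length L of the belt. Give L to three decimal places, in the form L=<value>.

L=141.973

crossed belt: β = asin((r1+r2)/C) = asin(19/36) = 31.8554°
wrap1 = wrap2 = π + 2β = 243.7109°
tangent length = C·cosβ = 30.5778
L = (r1+r2)·wrap + 2·C·cosβ = 19·4.2536 + 2·30.5778 = 141.9731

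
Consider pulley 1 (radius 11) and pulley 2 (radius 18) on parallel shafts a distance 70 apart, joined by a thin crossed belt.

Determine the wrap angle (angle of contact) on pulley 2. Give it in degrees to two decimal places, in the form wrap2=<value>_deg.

crossed belt: β = asin((r1+r2)/C) = asin(29/70) = 24.4743°
wrap1 = wrap2 = π + 2β = 228.9487°

wrap2=228.95_deg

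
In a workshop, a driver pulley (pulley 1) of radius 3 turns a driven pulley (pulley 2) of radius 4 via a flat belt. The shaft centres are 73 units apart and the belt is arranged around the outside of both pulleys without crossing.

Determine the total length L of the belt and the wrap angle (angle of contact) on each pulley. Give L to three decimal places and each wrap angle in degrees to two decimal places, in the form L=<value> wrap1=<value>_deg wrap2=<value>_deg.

L=168.005 wrap1=178.43_deg wrap2=181.57_deg

open belt: β = asin((r2−r1)/C) = asin(1/73) = 0.7849°
wrap1 = π − 2β = 178.4302°
wrap2 = π + 2β = 181.5698°
tangent length = C·cosβ = 72.9932
L = r1·wrap1 + r2·wrap2 + 2·C·cosβ = 3·3.1142 + 4·3.1690 + 2·72.9932 = 168.0048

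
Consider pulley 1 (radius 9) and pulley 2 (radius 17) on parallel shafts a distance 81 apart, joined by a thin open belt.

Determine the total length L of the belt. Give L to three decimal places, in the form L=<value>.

L=244.472

open belt: β = asin((r2−r1)/C) = asin(8/81) = 5.6681°
wrap1 = π − 2β = 168.6638°
wrap2 = π + 2β = 191.3362°
tangent length = C·cosβ = 80.6040
L = r1·wrap1 + r2·wrap2 + 2·C·cosβ = 9·2.9437 + 17·3.3394 + 2·80.6040 = 244.4722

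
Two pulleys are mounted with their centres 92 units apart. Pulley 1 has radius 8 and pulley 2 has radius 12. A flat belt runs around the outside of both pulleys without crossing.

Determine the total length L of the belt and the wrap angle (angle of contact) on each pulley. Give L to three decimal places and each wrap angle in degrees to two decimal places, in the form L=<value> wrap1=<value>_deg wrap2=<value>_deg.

L=247.006 wrap1=175.02_deg wrap2=184.98_deg

open belt: β = asin((r2−r1)/C) = asin(4/92) = 2.4919°
wrap1 = π − 2β = 175.0162°
wrap2 = π + 2β = 184.9838°
tangent length = C·cosβ = 91.9130
L = r1·wrap1 + r2·wrap2 + 2·C·cosβ = 8·3.0546 + 12·3.2286 + 2·91.9130 = 247.0058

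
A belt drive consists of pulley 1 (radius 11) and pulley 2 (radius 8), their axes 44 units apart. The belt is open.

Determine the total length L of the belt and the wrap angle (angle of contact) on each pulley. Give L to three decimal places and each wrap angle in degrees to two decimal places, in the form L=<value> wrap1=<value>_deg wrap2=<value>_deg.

open belt: β = asin((r2−r1)/C) = asin(-3/44) = -3.9096°
wrap1 = π − 2β = 187.8191°
wrap2 = π + 2β = 172.1809°
tangent length = C·cosβ = 43.8976
L = r1·wrap1 + r2·wrap2 + 2·C·cosβ = 11·3.2781 + 8·3.0051 + 2·43.8976 = 147.8949

L=147.895 wrap1=187.82_deg wrap2=172.18_deg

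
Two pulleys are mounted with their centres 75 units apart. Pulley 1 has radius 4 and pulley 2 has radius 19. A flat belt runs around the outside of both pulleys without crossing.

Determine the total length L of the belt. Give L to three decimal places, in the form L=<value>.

L=225.267

open belt: β = asin((r2−r1)/C) = asin(15/75) = 11.5370°
wrap1 = π − 2β = 156.9261°
wrap2 = π + 2β = 203.0739°
tangent length = C·cosβ = 73.4847
L = r1·wrap1 + r2·wrap2 + 2·C·cosβ = 4·2.7389 + 19·3.5443 + 2·73.4847 = 225.2668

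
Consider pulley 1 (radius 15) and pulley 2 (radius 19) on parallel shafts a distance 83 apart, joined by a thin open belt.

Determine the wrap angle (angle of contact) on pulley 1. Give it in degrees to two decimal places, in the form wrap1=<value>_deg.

wrap1=174.48_deg

open belt: β = asin((r2−r1)/C) = asin(4/83) = 2.7623°
wrap1 = π − 2β = 174.4754°
wrap2 = π + 2β = 185.5246°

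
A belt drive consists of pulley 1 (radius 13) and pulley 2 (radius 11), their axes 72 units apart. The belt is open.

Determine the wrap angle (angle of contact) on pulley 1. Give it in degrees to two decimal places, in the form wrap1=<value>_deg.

wrap1=183.18_deg

open belt: β = asin((r2−r1)/C) = asin(-2/72) = -1.5918°
wrap1 = π − 2β = 183.1835°
wrap2 = π + 2β = 176.8165°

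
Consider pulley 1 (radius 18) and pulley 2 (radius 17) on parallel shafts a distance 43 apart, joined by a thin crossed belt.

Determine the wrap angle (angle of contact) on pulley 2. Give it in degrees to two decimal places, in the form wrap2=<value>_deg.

wrap2=288.97_deg

crossed belt: β = asin((r1+r2)/C) = asin(35/43) = 54.4840°
wrap1 = wrap2 = π + 2β = 288.9680°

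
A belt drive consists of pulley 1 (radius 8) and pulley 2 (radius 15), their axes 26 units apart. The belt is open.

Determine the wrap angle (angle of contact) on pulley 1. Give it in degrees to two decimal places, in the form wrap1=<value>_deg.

wrap1=148.76_deg

open belt: β = asin((r2−r1)/C) = asin(7/26) = 15.6185°
wrap1 = π − 2β = 148.7630°
wrap2 = π + 2β = 211.2370°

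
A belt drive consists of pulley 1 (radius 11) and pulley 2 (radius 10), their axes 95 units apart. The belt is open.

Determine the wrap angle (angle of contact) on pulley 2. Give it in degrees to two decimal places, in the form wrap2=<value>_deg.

open belt: β = asin((r2−r1)/C) = asin(-1/95) = -0.6031°
wrap1 = π − 2β = 181.2062°
wrap2 = π + 2β = 178.7938°

wrap2=178.79_deg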